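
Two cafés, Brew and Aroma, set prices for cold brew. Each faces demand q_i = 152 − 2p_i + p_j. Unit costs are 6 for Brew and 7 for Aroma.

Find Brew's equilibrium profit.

4762.88

Brew's profit: π = (p_{Brew} − 6)(152 − 2p_{Brew} + p_{Aroma}).
∂π/∂p_{Brew} = 164 − 4p_{Brew} + p_{Aroma} = 0 ⇒ p_{Brew} = 41 + 0.25p_{Aroma}.
Similarly p_{Aroma} = 41.5 + 0.25p_{Brew}.
Solving the two reaction functions simultaneously: (1 − (0.25)(0.25))p_{Brew} = 41 + 0.25·41.5, so 0.9375p_{Brew} = 51.375 and p_{Brew} = 54.8.
Then p_{Aroma} = 41.5 + 0.25·54.8 = 55.2.
q_{Brew} = 152 − 2·54.8 + 55.2 = 97.6.
Profit = (54.8 − 6)·97.6 = 4762.88.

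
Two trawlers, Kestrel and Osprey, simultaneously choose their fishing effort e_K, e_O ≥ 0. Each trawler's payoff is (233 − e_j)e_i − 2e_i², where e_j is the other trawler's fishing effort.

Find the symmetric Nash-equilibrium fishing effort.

Kestrel's payoff is (233 − e_O)e_K − 2e_K².
∂π/∂e_K = 233 − e_O − 4e_K = 0, so e_K = 58.25 − 0.25e_O.
The game is symmetric, so in equilibrium e_O = e_K: the reaction function gives 1.25e_K = 58.25, hence e_K = 46.6.

46.6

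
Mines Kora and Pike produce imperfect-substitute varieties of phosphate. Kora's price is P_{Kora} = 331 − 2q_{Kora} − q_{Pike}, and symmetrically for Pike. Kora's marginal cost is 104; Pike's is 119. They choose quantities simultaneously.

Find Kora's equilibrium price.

Mine Kora's profit: π = q_{Kora}(331 − 2q_{Kora} − q_{Pike}) − 104q_{Kora}.
∂π/∂q_{Kora} = 227 − 4q_{Kora} − q_{Pike} = 0 ⇒ q_{Kora} = 56.75 − 0.25q_{Pike}.
Similarly q_{Pike} = 53 − 0.25q_{Kora}.
Solving the two reaction functions simultaneously: (1 − (−0.25)(−0.25))q_{Kora} = 56.75 − 0.25·53, so 0.9375q_{Kora} = 43.5 and q_{Kora} = 46.4.
Then q_{Pike} = 53 − 0.25·46.4 = 41.4.
P_{Kora} = 331 − 2·46.4 − 41.4 = 196.8.

196.8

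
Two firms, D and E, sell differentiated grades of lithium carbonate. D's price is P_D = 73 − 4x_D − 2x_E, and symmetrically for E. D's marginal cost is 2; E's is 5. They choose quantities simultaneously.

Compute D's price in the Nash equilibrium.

Firm D's profit: π = x_D(73 − 4x_D − 2x_E) − 2x_D.
∂π/∂x_D = 71 − 8x_D − 2x_E = 0 ⇒ x_D = 8.875 − 0.25x_E.
Similarly x_E = 8.5 − 0.25x_D.
Substituting the second reaction function into the first: x_D = 8.875 − 0.25(8.5 − 0.25x_D), which gives 0.9375x_D = 6.75 ⇒ x_D = 7.2.
Then x_E = 8.5 − 0.25·7.2 = 6.7.
P_D = 73 − 4·7.2 − 2·6.7 = 30.8.

30.8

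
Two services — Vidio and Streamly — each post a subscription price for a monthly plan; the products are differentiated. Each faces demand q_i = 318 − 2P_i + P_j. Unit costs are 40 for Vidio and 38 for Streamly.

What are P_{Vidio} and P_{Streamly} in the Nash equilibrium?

Vidio's profit: π = (P_{Vidio} − 40)(318 − 2P_{Vidio} + P_{Streamly}).
∂π/∂P_{Vidio} = 398 − 4P_{Vidio} + P_{Streamly} = 0 ⇒ P_{Vidio} = 99.5 + 0.25P_{Streamly}.
Similarly P_{Streamly} = 98.5 + 0.25P_{Vidio}.
Substituting the second reaction function into the first: P_{Vidio} = 99.5 + 0.25(98.5 + 0.25P_{Vidio}), which gives 0.9375P_{Vidio} = 124.125 ⇒ P_{Vidio} = 132.4.
Then P_{Streamly} = 98.5 + 0.25·132.4 = 131.6.

132.4, 131.6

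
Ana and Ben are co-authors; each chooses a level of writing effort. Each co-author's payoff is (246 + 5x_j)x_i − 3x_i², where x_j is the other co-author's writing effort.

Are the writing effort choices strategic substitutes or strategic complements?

Ana's payoff is (246 + 5x_B)x_A − 3x_A².
∂π/∂x_A = 246 + 5x_B − 6x_A = 0, so x_A = 41 + (5/6)x_B.
The best-response slope dx_A/dx_B = 5/6 > 0: the reaction function is upward-sloping, so the choices are strategic complements.

strategic complements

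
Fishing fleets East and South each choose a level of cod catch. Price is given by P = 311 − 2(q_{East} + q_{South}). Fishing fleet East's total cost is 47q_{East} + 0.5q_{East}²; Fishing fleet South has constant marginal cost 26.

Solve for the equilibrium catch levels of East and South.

30.375, 56.0625

Fishing fleet East's profit: π = q_{East}(311 − 2(q_{East} + q_{South})) − 47q_{East} − 0.5q_{East}².
∂π/∂q_{East} = 264 − 5q_{East} − 2q_{South} = 0, so q_{East} = 52.8 − 0.4q_{South}.
For South: ∂π/∂q_{South} = 285 − 4q_{South} − 2q_{East} = 0 ⇒ q_{South} = 71.25 − 0.5q_{East}.
Substituting the second reaction function into the first: q_{East} = 52.8 − 0.4(71.25 − 0.5q_{East}), which gives 0.8q_{East} = 24.3 ⇒ q_{East} = 30.375.
Then q_{South} = 71.25 − 0.5·30.375 = 56.0625.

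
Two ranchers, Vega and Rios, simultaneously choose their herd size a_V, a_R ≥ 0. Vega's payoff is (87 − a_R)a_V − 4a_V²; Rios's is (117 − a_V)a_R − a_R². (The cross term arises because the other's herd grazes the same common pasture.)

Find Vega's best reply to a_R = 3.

Expanding Vega's payoff: 87a_V − a_Ra_V − 4a_V².
∂π/∂a_V = 87 − a_R − 8a_V = 0, so a_V = 10.875 − 0.125a_R.
At a_R = 3: a_V = 10.875 − 0.125·3 = 10.5.

10.5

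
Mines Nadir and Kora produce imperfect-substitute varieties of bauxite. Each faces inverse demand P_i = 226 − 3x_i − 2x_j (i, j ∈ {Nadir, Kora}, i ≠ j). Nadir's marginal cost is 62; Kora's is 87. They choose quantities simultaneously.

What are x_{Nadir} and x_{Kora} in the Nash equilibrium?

22.0625, 15.8125

Mine Nadir's profit: π = x_{Nadir}(226 − 3x_{Nadir} − 2x_{Kora}) − 62x_{Nadir}.
∂π/∂x_{Nadir} = 164 − 6x_{Nadir} − 2x_{Kora} = 0 ⇒ x_{Nadir} = 82/3 − (1/3)x_{Kora}.
Similarly x_{Kora} = 139/6 − (1/3)x_{Nadir}.
Solving the two reaction functions simultaneously: (1 − (−1/3)(−1/3))x_{Nadir} = 82/3 − (1/3)·(139/6), so (8/9)x_{Nadir} = 353/18 and x_{Nadir} = 22.0625.
Then x_{Kora} = 139/6 − (1/3)·22.0625 = 15.8125.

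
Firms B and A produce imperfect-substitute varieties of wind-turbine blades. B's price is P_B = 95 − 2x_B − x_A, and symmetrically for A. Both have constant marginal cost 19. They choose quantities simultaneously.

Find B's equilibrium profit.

462.08

Firm B's profit: π = x_B(95 − 2x_B − x_A) − 19x_B.
∂π/∂x_B = 76 − 4x_B − x_A = 0 ⇒ x_B = 19 − 0.25x_A.
By symmetry x_A = x_B; substituting into the reaction function, 1.25x_B = 19 and x_B = 15.2.
P_B = 95 − 2·15.2 − 15.2 = 49.4.
Profit = (49.4 − 19)·15.2 = 462.08.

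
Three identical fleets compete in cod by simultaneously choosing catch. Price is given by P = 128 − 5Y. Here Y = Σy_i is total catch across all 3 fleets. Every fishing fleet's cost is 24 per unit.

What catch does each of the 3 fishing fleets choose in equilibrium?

5.2

A representative fishing fleet's profit is π_i = y_i(128 − 5Y) − 24y_i, with Y = y_i + Σ_{j≠i} y_j.
First-order condition: 104 − 10y_i − 5Σ_{j≠i} y_j = 0.
With identical fishing fleets, set every y_j = y: then 104 − 10y − 10y = 0, i.e. y = 104/20 = 5.2.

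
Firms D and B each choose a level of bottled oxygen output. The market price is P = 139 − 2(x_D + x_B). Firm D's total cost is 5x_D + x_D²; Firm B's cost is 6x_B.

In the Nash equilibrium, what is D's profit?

Firm D's profit: π = x_D(139 − 2(x_D + x_B)) − 5x_D − x_D².
∂π/∂x_D = 134 − 6x_D − 2x_B = 0, so x_D = 67/3 − (1/3)x_B.
For B: ∂π/∂x_B = 133 − 4x_B − 2x_D = 0 ⇒ x_B = 33.25 − 0.5x_D.
Plugging x_B into D's best response: x_D = 67/3 − (1/3)(33.25 − 0.5x_D) ⇒ (5/6)x_D = 11.25, so x_D = 13.5.
Then x_B = 33.25 − 0.5·13.5 = 26.5.
Price P = 139 − 2·40 = 59.
D's profit: (59 − 5)·13.5 − (13.5)² = 546.75.

546.75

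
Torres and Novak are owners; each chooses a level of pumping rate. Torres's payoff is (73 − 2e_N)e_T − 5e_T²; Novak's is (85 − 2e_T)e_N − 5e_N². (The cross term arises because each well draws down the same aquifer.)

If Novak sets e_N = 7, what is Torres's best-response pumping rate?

5.9

Expanding Torres's payoff: 73e_T − 2e_Ne_T − 5e_T².
∂π/∂e_T = 73 − 2e_N − 10e_T = 0, so e_T = 7.3 − 0.2e_N.
At e_N = 7: e_T = 7.3 − 0.2·7 = 5.9.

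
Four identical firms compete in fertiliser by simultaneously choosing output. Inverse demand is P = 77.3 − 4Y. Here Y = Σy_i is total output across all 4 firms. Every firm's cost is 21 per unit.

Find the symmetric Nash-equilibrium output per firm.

2.815

A representative firm's profit is π_i = y_i(77.3 − 4Y) − 21y_i, with Y = y_i + Σ_{j≠i} y_j.
First-order condition: 56.3 − 8y_i − 4Σ_{j≠i} y_j = 0.
In a symmetric equilibrium every firm chooses the same y, so Σ_{j≠i} y_j = 3y. The condition becomes 56.3 − 20y = 0, giving y = 56.3/20 = 2.815.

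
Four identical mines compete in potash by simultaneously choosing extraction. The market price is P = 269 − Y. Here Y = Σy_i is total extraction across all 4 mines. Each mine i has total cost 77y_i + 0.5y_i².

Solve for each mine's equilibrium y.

32

A representative mine's profit is π_i = y_i(269 − Y) − 77y_i − 0.5y_i², with Y = y_i + Σ_{j≠i} y_j.
First-order condition: 192 − 3y_i − Σ_{j≠i} y_j = 0.
Imposing symmetry (y_j = y for all j) turns Σ_{j≠i} y_j into 3y, so 192 = 6y and y = 32.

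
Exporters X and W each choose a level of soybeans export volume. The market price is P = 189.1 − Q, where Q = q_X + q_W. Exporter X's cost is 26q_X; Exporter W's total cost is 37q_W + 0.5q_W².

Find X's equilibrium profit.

4548.1536

Exporter X's profit: π = q_X(189.1 − (q_X + q_W)) − 26q_X.
∂π/∂q_X = 163.1 − 2q_X − q_W = 0, so q_X = 81.55 − 0.5q_W.
For W: ∂π/∂q_W = 152.1 − 3q_W − q_X = 0 ⇒ q_W = 50.7 − (1/3)q_X.
Substituting the second reaction function into the first: q_X = 81.55 − 0.5(50.7 − (1/3)q_X), which gives (5/6)q_X = 56.2 ⇒ q_X = 67.44.
Then q_W = 50.7 − (1/3)·67.44 = 28.22.
Price P = 189.1 − 95.66 = 93.44.
X's profit: (93.44 − 26)·67.44 = 4548.1536.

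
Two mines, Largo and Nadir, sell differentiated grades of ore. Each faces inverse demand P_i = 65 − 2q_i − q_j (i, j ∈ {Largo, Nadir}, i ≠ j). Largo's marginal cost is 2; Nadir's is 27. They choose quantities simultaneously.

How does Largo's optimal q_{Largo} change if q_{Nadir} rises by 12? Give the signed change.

Mine Largo's profit: π = q_{Largo}(65 − 2q_{Largo} − q_{Nadir}) − 2q_{Largo}.
∂π/∂q_{Largo} = 63 − 4q_{Largo} − q_{Nadir} = 0 ⇒ q_{Largo} = 15.75 − 0.25q_{Nadir}.
The reaction-function slope is −0.25, so a 12-unit rise in q_{Nadir} moves q_{Largo} by −0.25 × 12 = −3. Largo's best response falls — the actions are strategic substitutes.

-3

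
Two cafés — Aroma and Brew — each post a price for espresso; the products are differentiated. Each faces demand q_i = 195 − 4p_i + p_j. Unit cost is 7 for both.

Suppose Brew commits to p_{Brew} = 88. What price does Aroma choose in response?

38.875

Aroma's profit: π = (p_{Aroma} − 7)(195 − 4p_{Aroma} + p_{Brew}).
∂π/∂p_{Aroma} = 223 − 8p_{Aroma} + p_{Brew} = 0 ⇒ p_{Aroma} = 27.875 + 0.125p_{Brew}.
At p_{Brew} = 88: p_{Aroma} = 27.875 + 0.125·88 = 38.875.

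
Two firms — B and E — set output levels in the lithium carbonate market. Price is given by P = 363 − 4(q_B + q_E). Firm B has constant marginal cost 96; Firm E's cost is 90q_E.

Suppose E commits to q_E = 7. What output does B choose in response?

Firm B's profit: π = q_B(363 − 4(q_B + q_E)) − 96q_B.
∂π/∂q_B = 267 − 8q_B − 4q_E = 0, so q_B = 33.375 − 0.5q_E.
At q_E = 7: q_B = 33.375 − 0.5·7 = 29.875.

29.875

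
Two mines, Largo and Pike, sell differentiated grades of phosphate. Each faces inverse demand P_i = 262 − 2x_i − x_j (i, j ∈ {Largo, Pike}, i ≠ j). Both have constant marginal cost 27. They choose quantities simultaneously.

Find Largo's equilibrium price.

121

Mine Largo's profit: π = x_{Largo}(262 − 2x_{Largo} − x_{Pike}) − 27x_{Largo}.
∂π/∂x_{Largo} = 235 − 4x_{Largo} − x_{Pike} = 0 ⇒ x_{Largo} = 58.75 − 0.25x_{Pike}.
By symmetry x_{Pike} = x_{Largo}; substituting into the reaction function, 1.25x_{Largo} = 58.75 and x_{Largo} = 47.
P_{Largo} = 262 − 2·47 − 47 = 121.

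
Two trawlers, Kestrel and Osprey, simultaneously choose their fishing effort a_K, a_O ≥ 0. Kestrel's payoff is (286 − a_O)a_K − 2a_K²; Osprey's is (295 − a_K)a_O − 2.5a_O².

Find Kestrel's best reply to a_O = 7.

69.75

Expanding Kestrel's payoff: 286a_K − a_Oa_K − 2a_K².
∂π/∂a_K = 286 − a_O − 4a_K = 0, so a_K = 71.5 − 0.25a_O.
At a_O = 7: a_K = 71.5 − 0.25·7 = 69.75.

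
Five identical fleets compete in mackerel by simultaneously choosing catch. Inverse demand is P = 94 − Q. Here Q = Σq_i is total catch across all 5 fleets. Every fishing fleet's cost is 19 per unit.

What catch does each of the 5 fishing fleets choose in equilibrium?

A representative fishing fleet's profit is π_i = q_i(94 − Q) − 19q_i, with Q = q_i + Σ_{j≠i} q_j.
First-order condition: 75 − 2q_i − Σ_{j≠i} q_j = 0.
In a symmetric equilibrium every fishing fleet chooses the same q, so Σ_{j≠i} q_j = 4q. The condition becomes 75 − 6q = 0, giving q = 75/6 = 12.5.

12.5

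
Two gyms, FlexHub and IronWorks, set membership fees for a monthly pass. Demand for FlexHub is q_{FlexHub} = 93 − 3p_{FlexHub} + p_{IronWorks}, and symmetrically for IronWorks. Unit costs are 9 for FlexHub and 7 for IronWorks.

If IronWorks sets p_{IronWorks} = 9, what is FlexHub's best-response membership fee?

21.5

FlexHub's profit: π = (p_{FlexHub} − 9)(93 − 3p_{FlexHub} + p_{IronWorks}).
∂π/∂p_{FlexHub} = 120 − 6p_{FlexHub} + p_{IronWorks} = 0 ⇒ p_{FlexHub} = 20 + (1/6)p_{IronWorks}.
At p_{IronWorks} = 9: p_{FlexHub} = 20 + (1/6)·9 = 21.5.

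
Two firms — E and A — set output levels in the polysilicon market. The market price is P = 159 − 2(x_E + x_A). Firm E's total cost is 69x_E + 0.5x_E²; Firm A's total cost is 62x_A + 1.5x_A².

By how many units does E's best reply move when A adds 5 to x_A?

-2

Firm E's profit: π = x_E(159 − 2(x_E + x_A)) − 69x_E − 0.5x_E².
∂π/∂x_E = 90 − 5x_E − 2x_A = 0, so x_E = 18 − 0.4x_A.
The reaction-function slope is −0.4, so a 5-unit rise in x_A moves x_E by −0.4 × 5 = −2. E's best response falls — the actions are strategic substitutes.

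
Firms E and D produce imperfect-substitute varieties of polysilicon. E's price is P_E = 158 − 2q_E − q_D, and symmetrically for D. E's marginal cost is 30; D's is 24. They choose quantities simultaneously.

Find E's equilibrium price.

Firm E's profit: π = q_E(158 − 2q_E − q_D) − 30q_E.
∂π/∂q_E = 128 − 4q_E − q_D = 0 ⇒ q_E = 32 − 0.25q_D.
Similarly q_D = 33.5 − 0.25q_E.
Solving the two reaction functions simultaneously: (1 − (−0.25)(−0.25))q_E = 32 − 0.25·33.5, so 0.9375q_E = 23.625 and q_E = 25.2.
Then q_D = 33.5 − 0.25·25.2 = 27.2.
P_E = 158 − 2·25.2 − 27.2 = 80.4.

80.4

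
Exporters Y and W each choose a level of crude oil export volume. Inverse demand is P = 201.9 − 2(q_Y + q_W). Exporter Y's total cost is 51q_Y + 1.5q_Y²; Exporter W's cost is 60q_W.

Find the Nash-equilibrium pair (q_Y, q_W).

Exporter Y's profit: π = q_Y(201.9 − 2(q_Y + q_W)) − 51q_Y − 1.5q_Y².
∂π/∂q_Y = 150.9 − 7q_Y − 2q_W = 0, so q_Y = 1509/70 − (2/7)q_W.
For W: ∂π/∂q_W = 141.9 − 4q_W − 2q_Y = 0 ⇒ q_W = 35.475 − 0.5q_Y.
Plugging q_W into Y's best response: q_Y = 1509/70 − (2/7)(35.475 − 0.5q_Y) ⇒ (6/7)q_Y = 1599/140, so q_Y = 13.325.
Then q_W = 35.475 − 0.5·13.325 = 28.8125.

13.325, 28.8125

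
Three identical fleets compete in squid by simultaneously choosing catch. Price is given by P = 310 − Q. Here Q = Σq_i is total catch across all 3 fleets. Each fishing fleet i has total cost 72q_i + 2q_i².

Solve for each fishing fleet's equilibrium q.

29.75

A representative fishing fleet's profit is π_i = q_i(310 − Q) − 72q_i − 2q_i², with Q = q_i + Σ_{j≠i} q_j.
First-order condition: 238 − 6q_i − Σ_{j≠i} q_j = 0.
In a symmetric equilibrium every fishing fleet chooses the same q, so Σ_{j≠i} q_j = 2q. The condition becomes 238 − 8q = 0, giving q = 238/8 = 29.75.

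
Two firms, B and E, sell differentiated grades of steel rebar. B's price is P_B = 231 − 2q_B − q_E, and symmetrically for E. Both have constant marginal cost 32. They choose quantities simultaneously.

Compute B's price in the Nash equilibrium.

111.6

Firm B's profit: π = q_B(231 − 2q_B − q_E) − 32q_B.
∂π/∂q_B = 199 − 4q_B − q_E = 0 ⇒ q_B = 49.75 − 0.25q_E.
By symmetry q_E = q_B; substituting into the reaction function, 1.25q_B = 49.75 and q_B = 39.8.
P_B = 231 − 2·39.8 − 39.8 = 111.6.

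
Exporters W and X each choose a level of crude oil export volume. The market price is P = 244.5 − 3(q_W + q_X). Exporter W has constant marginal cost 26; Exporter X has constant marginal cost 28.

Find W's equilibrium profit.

1800.75

Exporter W's profit: π = q_W(244.5 − 3(q_W + q_X)) − 26q_W.
∂π/∂q_W = 218.5 − 6q_W − 3q_X = 0, so q_W = 437/12 − 0.5q_X.
By the same steps for X: q_X = 433/12 − 0.5q_W.
Solving the two reaction functions simultaneously: (1 − (−0.5)(−0.5))q_W = 437/12 − 0.5·(433/12), so 0.75q_W = 18.375 and q_W = 24.5.
Then q_X = 433/12 − 0.5·24.5 = 143/6.
Price P = 244.5 − 3·(145/3) = 99.5.
W's profit: (99.5 − 26)·24.5 = 1800.75.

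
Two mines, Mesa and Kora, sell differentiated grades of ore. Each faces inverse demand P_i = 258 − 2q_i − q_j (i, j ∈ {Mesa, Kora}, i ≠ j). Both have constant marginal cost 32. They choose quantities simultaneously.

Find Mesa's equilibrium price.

122.4

Mine Mesa's profit: π = q_{Mesa}(258 − 2q_{Mesa} − q_{Kora}) − 32q_{Mesa}.
∂π/∂q_{Mesa} = 226 − 4q_{Mesa} − q_{Kora} = 0 ⇒ q_{Mesa} = 56.5 − 0.25q_{Kora}.
Setting q_{Mesa} = q_{Kora} in the reaction function: q_{Mesa} = 56.5 − 0.25q_{Mesa}, so q_{Mesa} = 56.5 / 1.25 = 45.2.
P_{Mesa} = 258 − 2·45.2 − 45.2 = 122.4.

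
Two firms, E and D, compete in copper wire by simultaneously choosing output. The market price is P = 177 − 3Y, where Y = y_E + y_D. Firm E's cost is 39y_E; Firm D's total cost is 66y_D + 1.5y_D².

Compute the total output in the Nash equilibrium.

Firm E's profit: π = y_E(177 − 3(y_E + y_D)) − 39y_E.
∂π/∂y_E = 138 − 6y_E − 3y_D = 0, so y_E = 23 − 0.5y_D.
For D: ∂π/∂y_D = 111 − 9y_D − 3y_E = 0 ⇒ y_D = 37/3 − (1/3)y_E.
Plugging y_D into E's best response: y_E = 23 − 0.5(37/3 − (1/3)y_E) ⇒ (5/6)y_E = 101/6, so y_E = 20.2.
Then y_D = 37/3 − (1/3)·20.2 = 5.6.
Total output: 20.2 + 5.6 = 25.8.

25.8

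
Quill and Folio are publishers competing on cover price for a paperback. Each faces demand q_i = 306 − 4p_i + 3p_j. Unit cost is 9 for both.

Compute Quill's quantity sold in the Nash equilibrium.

Quill's profit: π = (p_{Quill} − 9)(306 − 4p_{Quill} + 3p_{Folio}).
∂π/∂p_{Quill} = 342 − 8p_{Quill} + 3p_{Folio} = 0 ⇒ p_{Quill} = 42.75 + 0.375p_{Folio}.
By symmetry p_{Folio} = p_{Quill}; substituting into the reaction function, 0.625p_{Quill} = 42.75 and p_{Quill} = 68.4.
q_{Quill} = 306 − 4·68.4 + 3·68.4 = 237.6.

237.6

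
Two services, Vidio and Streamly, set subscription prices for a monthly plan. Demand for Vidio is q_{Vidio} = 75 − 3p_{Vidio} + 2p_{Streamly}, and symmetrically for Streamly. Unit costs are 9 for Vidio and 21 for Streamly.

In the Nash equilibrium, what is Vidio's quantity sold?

56.25

Vidio's profit: π = (p_{Vidio} − 9)(75 − 3p_{Vidio} + 2p_{Streamly}).
∂π/∂p_{Vidio} = 102 − 6p_{Vidio} + 2p_{Streamly} = 0 ⇒ p_{Vidio} = 17 + (1/3)p_{Streamly}.
Similarly p_{Streamly} = 23 + (1/3)p_{Vidio}.
Solving the two reaction functions simultaneously: (1 − (1/3)(1/3))p_{Vidio} = 17 + (1/3)·23, so (8/9)p_{Vidio} = 74/3 and p_{Vidio} = 27.75.
Then p_{Streamly} = 23 + (1/3)·27.75 = 32.25.
q_{Vidio} = 75 − 3·27.75 + 2·32.25 = 56.25.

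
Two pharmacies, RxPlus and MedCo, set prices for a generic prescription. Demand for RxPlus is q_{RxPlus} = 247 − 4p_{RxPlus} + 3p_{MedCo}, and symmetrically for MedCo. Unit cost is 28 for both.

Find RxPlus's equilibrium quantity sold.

RxPlus's profit: π = (p_{RxPlus} − 28)(247 − 4p_{RxPlus} + 3p_{MedCo}).
∂π/∂p_{RxPlus} = 359 − 8p_{RxPlus} + 3p_{MedCo} = 0 ⇒ p_{RxPlus} = 44.875 + 0.375p_{MedCo}.
Setting p_{RxPlus} = p_{MedCo} in the reaction function: p_{RxPlus} = 44.875 + 0.375p_{RxPlus}, so p_{RxPlus} = 44.875 / 0.625 = 71.8.
q_{RxPlus} = 247 − 4·71.8 + 3·71.8 = 175.2.

175.2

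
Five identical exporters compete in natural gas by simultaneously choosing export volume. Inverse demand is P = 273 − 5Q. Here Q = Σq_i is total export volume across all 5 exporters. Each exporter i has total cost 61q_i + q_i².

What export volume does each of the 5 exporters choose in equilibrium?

6.625

A representative exporter's profit is π_i = q_i(273 − 5Q) − 61q_i − q_i², with Q = q_i + Σ_{j≠i} q_j.
First-order condition: 212 − 12q_i − 5Σ_{j≠i} q_j = 0.
With identical exporters, set every q_j = q: then 212 − 12q − 20q = 0, i.e. q = 212/32 = 6.625.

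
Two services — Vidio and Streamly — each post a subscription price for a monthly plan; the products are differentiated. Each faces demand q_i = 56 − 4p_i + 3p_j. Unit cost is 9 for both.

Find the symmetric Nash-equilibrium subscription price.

18.4

Vidio's profit: π = (p_{Vidio} − 9)(56 − 4p_{Vidio} + 3p_{Streamly}).
∂π/∂p_{Vidio} = 92 − 8p_{Vidio} + 3p_{Streamly} = 0 ⇒ p_{Vidio} = 11.5 + 0.375p_{Streamly}.
Setting p_{Vidio} = p_{Streamly} in the reaction function: p_{Vidio} = 11.5 + 0.375p_{Vidio}, so p_{Vidio} = 11.5 / 0.625 = 18.4.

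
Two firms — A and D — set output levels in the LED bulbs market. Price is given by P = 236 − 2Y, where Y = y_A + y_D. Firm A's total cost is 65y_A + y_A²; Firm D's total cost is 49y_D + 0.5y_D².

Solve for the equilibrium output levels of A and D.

18.5, 30

Firm A's profit: π = y_A(236 − 2(y_A + y_D)) − 65y_A − y_A².
∂π/∂y_A = 171 − 6y_A − 2y_D = 0, so y_A = 28.5 − (1/3)y_D.
For D: ∂π/∂y_D = 187 − 5y_D − 2y_A = 0 ⇒ y_D = 37.4 − 0.4y_A.
Plugging y_D into A's best response: y_A = 28.5 − (1/3)(37.4 − 0.4y_A) ⇒ (13/15)y_A = 481/30, so y_A = 18.5.
Then y_D = 37.4 − 0.4·18.5 = 30.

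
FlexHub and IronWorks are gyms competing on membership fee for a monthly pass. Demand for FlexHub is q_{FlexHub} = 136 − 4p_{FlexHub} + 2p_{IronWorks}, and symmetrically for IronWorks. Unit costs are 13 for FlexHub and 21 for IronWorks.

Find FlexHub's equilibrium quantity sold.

FlexHub's profit: π = (p_{FlexHub} − 13)(136 − 4p_{FlexHub} + 2p_{IronWorks}).
∂π/∂p_{FlexHub} = 188 − 8p_{FlexHub} + 2p_{IronWorks} = 0 ⇒ p_{FlexHub} = 23.5 + 0.25p_{IronWorks}.
Similarly p_{IronWorks} = 27.5 + 0.25p_{FlexHub}.
Substituting the second reaction function into the first: p_{FlexHub} = 23.5 + 0.25(27.5 + 0.25p_{FlexHub}), which gives 0.9375p_{FlexHub} = 30.375 ⇒ p_{FlexHub} = 32.4.
Then p_{IronWorks} = 27.5 + 0.25·32.4 = 35.6.
q_{FlexHub} = 136 − 4·32.4 + 2·35.6 = 77.6.

77.6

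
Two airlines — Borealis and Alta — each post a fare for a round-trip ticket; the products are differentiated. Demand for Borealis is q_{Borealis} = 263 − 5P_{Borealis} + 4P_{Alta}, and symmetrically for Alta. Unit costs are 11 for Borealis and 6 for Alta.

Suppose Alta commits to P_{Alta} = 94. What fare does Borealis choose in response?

Borealis's profit: π = (P_{Borealis} − 11)(263 − 5P_{Borealis} + 4P_{Alta}).
∂π/∂P_{Borealis} = 318 − 10P_{Borealis} + 4P_{Alta} = 0 ⇒ P_{Borealis} = 31.8 + 0.4P_{Alta}.
At P_{Alta} = 94: P_{Borealis} = 31.8 + 0.4·94 = 69.4.

69.4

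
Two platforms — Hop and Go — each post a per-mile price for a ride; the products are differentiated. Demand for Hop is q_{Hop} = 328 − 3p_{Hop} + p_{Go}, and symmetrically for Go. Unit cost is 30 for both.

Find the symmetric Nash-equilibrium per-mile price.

Hop's profit: π = (p_{Hop} − 30)(328 − 3p_{Hop} + p_{Go}).
∂π/∂p_{Hop} = 418 − 6p_{Hop} + p_{Go} = 0 ⇒ p_{Hop} = 209/3 + (1/6)p_{Go}.
The game is symmetric, so in equilibrium p_{Go} = p_{Hop}: the reaction function gives (5/6)p_{Hop} = 209/3, hence p_{Hop} = 83.6.

83.6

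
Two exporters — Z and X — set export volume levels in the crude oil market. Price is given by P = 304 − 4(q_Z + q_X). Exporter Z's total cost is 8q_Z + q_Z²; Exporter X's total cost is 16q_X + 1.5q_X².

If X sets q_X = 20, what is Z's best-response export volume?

Exporter Z's profit: π = q_Z(304 − 4(q_Z + q_X)) − 8q_Z − q_Z².
∂π/∂q_Z = 296 − 10q_Z − 4q_X = 0, so q_Z = 29.6 − 0.4q_X.
At q_X = 20: q_Z = 29.6 − 0.4·20 = 21.6.

21.6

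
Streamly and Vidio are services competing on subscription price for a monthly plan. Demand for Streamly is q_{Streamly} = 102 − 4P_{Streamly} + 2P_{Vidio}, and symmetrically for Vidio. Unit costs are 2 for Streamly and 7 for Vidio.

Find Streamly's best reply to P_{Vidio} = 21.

Streamly's profit: π = (P_{Streamly} − 2)(102 − 4P_{Streamly} + 2P_{Vidio}).
∂π/∂P_{Streamly} = 110 − 8P_{Streamly} + 2P_{Vidio} = 0 ⇒ P_{Streamly} = 13.75 + 0.25P_{Vidio}.
At P_{Vidio} = 21: P_{Streamly} = 13.75 + 0.25·21 = 19.

19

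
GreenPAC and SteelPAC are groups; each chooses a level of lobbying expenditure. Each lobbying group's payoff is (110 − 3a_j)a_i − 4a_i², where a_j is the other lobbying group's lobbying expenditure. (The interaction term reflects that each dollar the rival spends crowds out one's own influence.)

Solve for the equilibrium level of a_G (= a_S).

10

GreenPAC's payoff is (110 − 3a_S)a_G − 4a_G².
∂π/∂a_G = 110 − 3a_S − 8a_G = 0, so a_G = 13.75 − 0.375a_S.
By symmetry a_S = a_G; substituting into the reaction function, 1.375a_G = 13.75 and a_G = 10.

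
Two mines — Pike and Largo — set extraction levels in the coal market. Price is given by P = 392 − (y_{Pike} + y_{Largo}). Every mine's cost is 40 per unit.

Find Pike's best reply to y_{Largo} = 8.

172

Mine Pike's profit: π = y_{Pike}(392 − (y_{Pike} + y_{Largo})) − 40y_{Pike}.
∂π/∂y_{Pike} = 352 − 2y_{Pike} − y_{Largo} = 0, so y_{Pike} = 176 − 0.5y_{Largo}.
At y_{Largo} = 8: y_{Pike} = 176 − 0.5·8 = 172.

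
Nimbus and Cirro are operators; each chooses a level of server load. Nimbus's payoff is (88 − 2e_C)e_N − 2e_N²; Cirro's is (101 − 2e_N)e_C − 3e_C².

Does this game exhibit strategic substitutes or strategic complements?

strategic substitutes

Expanding Nimbus's payoff: 88e_N − 2e_Ce_N − 2e_N².
∂π/∂e_N = 88 − 2e_C − 4e_N = 0, so e_N = 22 − 0.5e_C.
The best-response slope de_N/de_C = −0.5 < 0: the reaction function is downward-sloping, so the choices are strategic substitutes.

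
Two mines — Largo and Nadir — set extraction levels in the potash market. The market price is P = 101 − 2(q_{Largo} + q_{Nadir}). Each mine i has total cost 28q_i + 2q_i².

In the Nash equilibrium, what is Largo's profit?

Mine Largo's profit: π = q_{Largo}(101 − 2(q_{Largo} + q_{Nadir})) − 28q_{Largo} − 2q_{Largo}².
∂π/∂q_{Largo} = 73 − 8q_{Largo} − 2q_{Nadir} = 0, so q_{Largo} = 9.125 − 0.25q_{Nadir}.
By symmetry q_{Nadir} = q_{Largo}; substituting into the reaction function, 1.25q_{Largo} = 9.125 and q_{Largo} = 7.3.
Price P = 101 − 2·14.6 = 71.8.
Largo's profit: (71.8 − 28)·7.3 − 2(7.3)² = 213.16.

213.16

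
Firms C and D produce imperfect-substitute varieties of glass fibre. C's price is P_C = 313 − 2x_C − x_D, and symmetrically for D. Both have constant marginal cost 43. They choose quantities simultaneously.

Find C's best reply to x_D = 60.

52.5

Firm C's profit: π = x_C(313 − 2x_C − x_D) − 43x_C.
∂π/∂x_C = 270 − 4x_C − x_D = 0 ⇒ x_C = 67.5 − 0.25x_D.
At x_D = 60: x_C = 67.5 − 0.25·60 = 52.5.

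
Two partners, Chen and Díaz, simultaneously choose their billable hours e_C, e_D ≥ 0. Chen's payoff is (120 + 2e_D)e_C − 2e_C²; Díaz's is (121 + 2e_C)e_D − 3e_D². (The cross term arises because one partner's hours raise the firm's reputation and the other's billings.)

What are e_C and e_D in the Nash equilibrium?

Expanding Chen's payoff: 120e_C + 2e_De_C − 2e_C².
∂π/∂e_C = 120 + 2e_D − 4e_C = 0, so e_C = 30 + 0.5e_D.
Likewise for Díaz: e_D = 121/6 + (1/3)e_C.
Substituting the second reaction function into the first: e_C = 30 + 0.5(121/6 + (1/3)e_C), which gives (5/6)e_C = 481/12 ⇒ e_C = 48.1.
Then e_D = 121/6 + (1/3)·48.1 = 36.2.

48.1, 36.2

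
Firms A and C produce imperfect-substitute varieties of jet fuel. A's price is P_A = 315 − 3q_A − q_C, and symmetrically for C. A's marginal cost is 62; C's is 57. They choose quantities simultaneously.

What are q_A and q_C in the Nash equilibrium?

Firm A's profit: π = q_A(315 − 3q_A − q_C) − 62q_A.
∂π/∂q_A = 253 − 6q_A − q_C = 0 ⇒ q_A = 253/6 − (1/6)q_C.
Similarly q_C = 43 − (1/6)q_A.
Plugging q_C into A's best response: q_A = 253/6 − (1/6)(43 − (1/6)q_A) ⇒ (35/36)q_A = 35, so q_A = 36.
Then q_C = 43 − (1/6)·36 = 37.

36, 37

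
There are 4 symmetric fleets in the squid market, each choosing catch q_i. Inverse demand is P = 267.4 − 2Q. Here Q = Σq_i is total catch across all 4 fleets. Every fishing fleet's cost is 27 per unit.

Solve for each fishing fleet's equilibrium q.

24.04

A representative fishing fleet's profit is π_i = q_i(267.4 − 2Q) − 27q_i, with Q = q_i + Σ_{j≠i} q_j.
First-order condition: 240.4 − 4q_i − 2Σ_{j≠i} q_j = 0.
In a symmetric equilibrium every fishing fleet chooses the same q, so Σ_{j≠i} q_j = 3q. The condition becomes 240.4 − 10q = 0, giving q = 240.4/10 = 24.04.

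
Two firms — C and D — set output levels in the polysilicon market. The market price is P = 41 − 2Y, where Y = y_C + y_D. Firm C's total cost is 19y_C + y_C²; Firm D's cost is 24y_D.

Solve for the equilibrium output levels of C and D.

Firm C's profit: π = y_C(41 − 2(y_C + y_D)) − 19y_C − y_C².
∂π/∂y_C = 22 − 6y_C − 2y_D = 0, so y_C = 11/3 − (1/3)y_D.
For D: ∂π/∂y_D = 17 − 4y_D − 2y_C = 0 ⇒ y_D = 4.25 − 0.5y_C.
Substituting the second reaction function into the first: y_C = 11/3 − (1/3)(4.25 − 0.5y_C), which gives (5/6)y_C = 2.25 ⇒ y_C = 2.7.
Then y_D = 4.25 − 0.5·2.7 = 2.9.

2.7, 2.9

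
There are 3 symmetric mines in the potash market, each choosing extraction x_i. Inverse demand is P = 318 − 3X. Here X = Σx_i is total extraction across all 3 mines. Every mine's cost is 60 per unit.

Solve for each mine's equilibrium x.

A representative mine's profit is π_i = x_i(318 − 3X) − 60x_i, with X = x_i + Σ_{j≠i} x_j.
First-order condition: 258 − 6x_i − 3Σ_{j≠i} x_j = 0.
Imposing symmetry (x_j = x for all j) turns Σ_{j≠i} x_j into 2x, so 258 = 12x and x = 21.5.

21.5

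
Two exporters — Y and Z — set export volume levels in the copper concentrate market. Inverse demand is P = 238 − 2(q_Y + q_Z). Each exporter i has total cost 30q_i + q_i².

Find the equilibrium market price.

Exporter Y's profit: π = q_Y(238 − 2(q_Y + q_Z)) − 30q_Y − q_Y².
∂π/∂q_Y = 208 − 6q_Y − 2q_Z = 0, so q_Y = 104/3 − (1/3)q_Z.
Setting q_Y = q_Z in the reaction function: q_Y = 104/3 − (1/3)q_Y, so q_Y = (104/3) / (4/3) = 26.
Equilibrium price: P = 238 − 2·52 = 134.

134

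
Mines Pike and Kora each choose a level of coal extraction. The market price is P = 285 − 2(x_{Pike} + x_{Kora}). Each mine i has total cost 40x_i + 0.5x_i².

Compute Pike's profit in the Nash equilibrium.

3062.5

Mine Pike's profit: π = x_{Pike}(285 − 2(x_{Pike} + x_{Kora})) − 40x_{Pike} − 0.5x_{Pike}².
∂π/∂x_{Pike} = 245 − 5x_{Pike} − 2x_{Kora} = 0, so x_{Pike} = 49 − 0.4x_{Kora}.
By symmetry x_{Kora} = x_{Pike}; substituting into the reaction function, 1.4x_{Pike} = 49 and x_{Pike} = 35.
Price P = 285 − 2·70 = 145.
Pike's profit: (145 − 40)·35 − 0.5(35)² = 3062.5.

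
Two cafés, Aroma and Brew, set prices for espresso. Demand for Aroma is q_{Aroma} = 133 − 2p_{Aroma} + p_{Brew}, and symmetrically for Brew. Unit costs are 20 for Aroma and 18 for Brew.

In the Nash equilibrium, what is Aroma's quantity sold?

74.8

Aroma's profit: π = (p_{Aroma} − 20)(133 − 2p_{Aroma} + p_{Brew}).
∂π/∂p_{Aroma} = 173 − 4p_{Aroma} + p_{Brew} = 0 ⇒ p_{Aroma} = 43.25 + 0.25p_{Brew}.
Similarly p_{Brew} = 42.25 + 0.25p_{Aroma}.
Substituting the second reaction function into the first: p_{Aroma} = 43.25 + 0.25(42.25 + 0.25p_{Aroma}), which gives 0.9375p_{Aroma} = 53.8125 ⇒ p_{Aroma} = 57.4.
Then p_{Brew} = 42.25 + 0.25·57.4 = 56.6.
q_{Aroma} = 133 − 2·57.4 + 56.6 = 74.8.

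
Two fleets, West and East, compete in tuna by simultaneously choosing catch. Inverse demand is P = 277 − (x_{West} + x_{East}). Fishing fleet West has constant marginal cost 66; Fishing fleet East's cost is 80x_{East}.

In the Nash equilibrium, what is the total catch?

Fishing fleet West's profit: π = x_{West}(277 − (x_{West} + x_{East})) − 66x_{West}.
∂π/∂x_{West} = 211 − 2x_{West} − x_{East} = 0, so x_{West} = 105.5 − 0.5x_{East}.
By the same steps for East: x_{East} = 98.5 − 0.5x_{West}.
Solving the two reaction functions simultaneously: (1 − (−0.5)(−0.5))x_{West} = 105.5 − 0.5·98.5, so 0.75x_{West} = 56.25 and x_{West} = 75.
Then x_{East} = 98.5 − 0.5·75 = 61.
Total catch: 75 + 61 = 136.

136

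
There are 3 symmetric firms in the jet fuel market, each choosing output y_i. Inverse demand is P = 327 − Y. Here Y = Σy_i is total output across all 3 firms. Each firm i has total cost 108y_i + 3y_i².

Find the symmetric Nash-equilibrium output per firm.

A representative firm's profit is π_i = y_i(327 − Y) − 108y_i − 3y_i², with Y = y_i + Σ_{j≠i} y_j.
First-order condition: 219 − 8y_i − Σ_{j≠i} y_j = 0.
With identical firms, set every y_j = y: then 219 − 8y − 2y = 0, i.e. y = 219/10 = 21.9.

21.9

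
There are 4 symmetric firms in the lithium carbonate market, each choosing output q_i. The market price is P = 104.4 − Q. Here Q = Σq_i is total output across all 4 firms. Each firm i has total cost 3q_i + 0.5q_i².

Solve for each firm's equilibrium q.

A representative firm's profit is π_i = q_i(104.4 − Q) − 3q_i − 0.5q_i², with Q = q_i + Σ_{j≠i} q_j.
First-order condition: 101.4 − 3q_i − Σ_{j≠i} q_j = 0.
With identical firms, set every q_j = q: then 101.4 − 3q − 3q = 0, i.e. q = 101.4/6 = 16.9.

16.9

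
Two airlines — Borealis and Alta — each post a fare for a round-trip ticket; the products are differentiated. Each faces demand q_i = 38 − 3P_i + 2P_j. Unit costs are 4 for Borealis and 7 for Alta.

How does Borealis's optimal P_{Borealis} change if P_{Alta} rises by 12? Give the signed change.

Borealis's profit: π = (P_{Borealis} − 4)(38 − 3P_{Borealis} + 2P_{Alta}).
∂π/∂P_{Borealis} = 50 − 6P_{Borealis} + 2P_{Alta} = 0 ⇒ P_{Borealis} = 25/3 + (1/3)P_{Alta}.
The reaction-function slope is 1/3, so a 12-unit rise in P_{Alta} moves P_{Borealis} by 1/3 × 12 = 4. Borealis's best response rises — the actions are strategic complements.

4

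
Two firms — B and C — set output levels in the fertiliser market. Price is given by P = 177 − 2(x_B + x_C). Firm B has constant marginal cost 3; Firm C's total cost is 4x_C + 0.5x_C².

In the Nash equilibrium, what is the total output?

54.25

Firm B's profit: π = x_B(177 − 2(x_B + x_C)) − 3x_B.
∂π/∂x_B = 174 − 4x_B − 2x_C = 0, so x_B = 43.5 − 0.5x_C.
For C: ∂π/∂x_C = 173 − 5x_C − 2x_B = 0 ⇒ x_C = 34.6 − 0.4x_B.
Substituting the second reaction function into the first: x_B = 43.5 − 0.5(34.6 − 0.4x_B), which gives 0.8x_B = 26.2 ⇒ x_B = 32.75.
Then x_C = 34.6 − 0.4·32.75 = 21.5.
Total output: 32.75 + 21.5 = 54.25.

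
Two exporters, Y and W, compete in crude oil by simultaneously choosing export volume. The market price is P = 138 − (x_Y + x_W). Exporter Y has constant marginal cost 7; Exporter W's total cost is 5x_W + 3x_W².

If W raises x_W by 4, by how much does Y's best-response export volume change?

-2

Exporter Y's profit: π = x_Y(138 − (x_Y + x_W)) − 7x_Y.
∂π/∂x_Y = 131 − 2x_Y − x_W = 0, so x_Y = 65.5 − 0.5x_W.
The reaction-function slope is −0.5, so a 4-unit rise in x_W moves x_Y by −0.5 × 4 = −2. Y's best response falls — the actions are strategic substitutes.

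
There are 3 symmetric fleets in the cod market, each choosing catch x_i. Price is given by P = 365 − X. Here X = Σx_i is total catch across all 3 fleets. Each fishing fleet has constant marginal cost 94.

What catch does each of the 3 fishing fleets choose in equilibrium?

A representative fishing fleet's profit is π_i = x_i(365 − X) − 94x_i, with X = x_i + Σ_{j≠i} x_j.
First-order condition: 271 − 2x_i − Σ_{j≠i} x_j = 0.
In a symmetric equilibrium every fishing fleet chooses the same x, so Σ_{j≠i} x_j = 2x. The condition becomes 271 − 4x = 0, giving x = 271/4 = 67.75.

67.75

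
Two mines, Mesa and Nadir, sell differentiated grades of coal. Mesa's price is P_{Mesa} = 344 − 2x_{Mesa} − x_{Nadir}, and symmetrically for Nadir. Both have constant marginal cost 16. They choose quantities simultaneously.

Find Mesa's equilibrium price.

147.2

Mine Mesa's profit: π = x_{Mesa}(344 − 2x_{Mesa} − x_{Nadir}) − 16x_{Mesa}.
∂π/∂x_{Mesa} = 328 − 4x_{Mesa} − x_{Nadir} = 0 ⇒ x_{Mesa} = 82 − 0.25x_{Nadir}.
By symmetry x_{Nadir} = x_{Mesa}; substituting into the reaction function, 1.25x_{Mesa} = 82 and x_{Mesa} = 65.6.
P_{Mesa} = 344 − 2·65.6 − 65.6 = 147.2.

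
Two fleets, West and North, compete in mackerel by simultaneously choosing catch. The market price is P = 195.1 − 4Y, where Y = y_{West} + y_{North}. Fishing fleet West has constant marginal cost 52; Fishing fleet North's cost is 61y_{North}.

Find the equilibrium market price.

Fishing fleet West's profit: π = y_{West}(195.1 − 4(y_{West} + y_{North})) − 52y_{West}.
∂π/∂y_{West} = 143.1 − 8y_{West} − 4y_{North} = 0, so y_{West} = 17.8875 − 0.5y_{North}.
By the same steps for North: y_{North} = 16.7625 − 0.5y_{West}.
Substituting the second reaction function into the first: y_{West} = 17.8875 − 0.5(16.7625 − 0.5y_{West}), which gives 0.75y_{West} = 1521/160 ⇒ y_{West} = 12.675.
Then y_{North} = 16.7625 − 0.5·12.675 = 10.425.
Equilibrium price: P = 195.1 − 4·23.1 = 102.7.

102.7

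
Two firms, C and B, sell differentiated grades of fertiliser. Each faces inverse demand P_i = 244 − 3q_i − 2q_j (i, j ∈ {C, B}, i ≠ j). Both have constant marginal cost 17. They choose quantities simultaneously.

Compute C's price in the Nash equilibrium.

Firm C's profit: π = q_C(244 − 3q_C − 2q_B) − 17q_C.
∂π/∂q_C = 227 − 6q_C − 2q_B = 0 ⇒ q_C = 227/6 − (1/3)q_B.
Setting q_C = q_B in the reaction function: q_C = 227/6 − (1/3)q_C, so q_C = (227/6) / (4/3) = 28.375.
P_C = 244 − 3·28.375 − 2·28.375 = 102.125.

102.125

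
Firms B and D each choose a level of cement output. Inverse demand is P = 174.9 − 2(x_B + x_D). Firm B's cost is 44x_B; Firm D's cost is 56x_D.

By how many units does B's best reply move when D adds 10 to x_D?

Firm B's profit: π = x_B(174.9 − 2(x_B + x_D)) − 44x_B.
∂π/∂x_B = 130.9 − 4x_B − 2x_D = 0, so x_B = 32.725 − 0.5x_D.
The reaction-function slope is −0.5, so a 10-unit rise in x_D moves x_B by −0.5 × 10 = −5. B's best response falls — the actions are strategic substitutes.

-5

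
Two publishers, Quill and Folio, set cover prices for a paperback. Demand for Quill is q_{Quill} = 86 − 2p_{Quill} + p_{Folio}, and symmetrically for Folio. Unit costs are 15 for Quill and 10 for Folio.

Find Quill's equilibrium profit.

Quill's profit: π = (p_{Quill} − 15)(86 − 2p_{Quill} + p_{Folio}).
∂π/∂p_{Quill} = 116 − 4p_{Quill} + p_{Folio} = 0 ⇒ p_{Quill} = 29 + 0.25p_{Folio}.
Similarly p_{Folio} = 26.5 + 0.25p_{Quill}.
Plugging p_{Folio} into Quill's best response: p_{Quill} = 29 + 0.25(26.5 + 0.25p_{Quill}) ⇒ 0.9375p_{Quill} = 35.625, so p_{Quill} = 38.
Then p_{Folio} = 26.5 + 0.25·38 = 36.
q_{Quill} = 86 − 2·38 + 36 = 46.
Profit = (38 − 15)·46 = 1058.

1058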